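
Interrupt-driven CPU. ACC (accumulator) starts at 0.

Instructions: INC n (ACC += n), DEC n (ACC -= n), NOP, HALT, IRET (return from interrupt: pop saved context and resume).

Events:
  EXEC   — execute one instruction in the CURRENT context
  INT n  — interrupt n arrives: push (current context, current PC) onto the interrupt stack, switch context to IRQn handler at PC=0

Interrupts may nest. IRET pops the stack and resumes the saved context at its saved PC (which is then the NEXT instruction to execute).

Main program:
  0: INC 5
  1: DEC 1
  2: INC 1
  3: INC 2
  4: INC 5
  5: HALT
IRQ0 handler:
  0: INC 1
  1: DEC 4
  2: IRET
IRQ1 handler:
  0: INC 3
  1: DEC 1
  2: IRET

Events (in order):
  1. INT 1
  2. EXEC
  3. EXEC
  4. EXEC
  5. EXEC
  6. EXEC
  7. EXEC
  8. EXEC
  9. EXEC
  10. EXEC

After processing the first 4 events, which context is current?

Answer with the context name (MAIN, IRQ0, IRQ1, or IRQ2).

Event 1 (INT 1): INT 1 arrives: push (MAIN, PC=0), enter IRQ1 at PC=0 (depth now 1)
Event 2 (EXEC): [IRQ1] PC=0: INC 3 -> ACC=3
Event 3 (EXEC): [IRQ1] PC=1: DEC 1 -> ACC=2
Event 4 (EXEC): [IRQ1] PC=2: IRET -> resume MAIN at PC=0 (depth now 0)

Answer: MAIN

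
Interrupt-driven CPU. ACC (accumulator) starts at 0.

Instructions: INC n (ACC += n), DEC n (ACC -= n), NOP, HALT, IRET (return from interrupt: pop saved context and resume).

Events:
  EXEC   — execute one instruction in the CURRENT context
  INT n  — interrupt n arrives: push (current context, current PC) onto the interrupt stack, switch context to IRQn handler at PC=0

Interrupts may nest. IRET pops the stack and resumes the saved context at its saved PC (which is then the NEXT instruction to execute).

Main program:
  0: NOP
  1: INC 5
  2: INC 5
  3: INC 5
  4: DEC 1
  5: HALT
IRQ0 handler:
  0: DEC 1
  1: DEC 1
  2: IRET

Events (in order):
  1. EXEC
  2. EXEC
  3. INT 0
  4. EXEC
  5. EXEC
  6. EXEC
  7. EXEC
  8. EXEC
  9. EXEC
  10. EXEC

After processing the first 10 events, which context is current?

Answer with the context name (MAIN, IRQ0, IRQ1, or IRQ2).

Answer: MAIN

Derivation:
Event 1 (EXEC): [MAIN] PC=0: NOP
Event 2 (EXEC): [MAIN] PC=1: INC 5 -> ACC=5
Event 3 (INT 0): INT 0 arrives: push (MAIN, PC=2), enter IRQ0 at PC=0 (depth now 1)
Event 4 (EXEC): [IRQ0] PC=0: DEC 1 -> ACC=4
Event 5 (EXEC): [IRQ0] PC=1: DEC 1 -> ACC=3
Event 6 (EXEC): [IRQ0] PC=2: IRET -> resume MAIN at PC=2 (depth now 0)
Event 7 (EXEC): [MAIN] PC=2: INC 5 -> ACC=8
Event 8 (EXEC): [MAIN] PC=3: INC 5 -> ACC=13
Event 9 (EXEC): [MAIN] PC=4: DEC 1 -> ACC=12
Event 10 (EXEC): [MAIN] PC=5: HALT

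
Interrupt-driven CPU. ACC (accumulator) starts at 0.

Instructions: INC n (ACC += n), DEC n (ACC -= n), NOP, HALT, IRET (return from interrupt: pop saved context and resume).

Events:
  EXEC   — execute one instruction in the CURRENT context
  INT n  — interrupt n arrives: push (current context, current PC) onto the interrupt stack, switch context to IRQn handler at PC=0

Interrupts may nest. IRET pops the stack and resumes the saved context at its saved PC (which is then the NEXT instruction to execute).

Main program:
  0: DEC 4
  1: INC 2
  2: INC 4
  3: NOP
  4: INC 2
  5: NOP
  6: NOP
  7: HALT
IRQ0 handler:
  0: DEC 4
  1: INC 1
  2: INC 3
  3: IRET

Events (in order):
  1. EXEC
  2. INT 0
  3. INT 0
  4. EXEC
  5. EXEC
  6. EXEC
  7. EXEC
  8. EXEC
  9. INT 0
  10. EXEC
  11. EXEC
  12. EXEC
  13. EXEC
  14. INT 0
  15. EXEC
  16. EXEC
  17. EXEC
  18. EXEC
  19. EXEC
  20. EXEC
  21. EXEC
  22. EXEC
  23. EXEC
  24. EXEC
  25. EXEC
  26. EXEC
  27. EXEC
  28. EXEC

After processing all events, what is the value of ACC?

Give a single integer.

Event 1 (EXEC): [MAIN] PC=0: DEC 4 -> ACC=-4
Event 2 (INT 0): INT 0 arrives: push (MAIN, PC=1), enter IRQ0 at PC=0 (depth now 1)
Event 3 (INT 0): INT 0 arrives: push (IRQ0, PC=0), enter IRQ0 at PC=0 (depth now 2)
Event 4 (EXEC): [IRQ0] PC=0: DEC 4 -> ACC=-8
Event 5 (EXEC): [IRQ0] PC=1: INC 1 -> ACC=-7
Event 6 (EXEC): [IRQ0] PC=2: INC 3 -> ACC=-4
Event 7 (EXEC): [IRQ0] PC=3: IRET -> resume IRQ0 at PC=0 (depth now 1)
Event 8 (EXEC): [IRQ0] PC=0: DEC 4 -> ACC=-8
Event 9 (INT 0): INT 0 arrives: push (IRQ0, PC=1), enter IRQ0 at PC=0 (depth now 2)
Event 10 (EXEC): [IRQ0] PC=0: DEC 4 -> ACC=-12
Event 11 (EXEC): [IRQ0] PC=1: INC 1 -> ACC=-11
Event 12 (EXEC): [IRQ0] PC=2: INC 3 -> ACC=-8
Event 13 (EXEC): [IRQ0] PC=3: IRET -> resume IRQ0 at PC=1 (depth now 1)
Event 14 (INT 0): INT 0 arrives: push (IRQ0, PC=1), enter IRQ0 at PC=0 (depth now 2)
Event 15 (EXEC): [IRQ0] PC=0: DEC 4 -> ACC=-12
Event 16 (EXEC): [IRQ0] PC=1: INC 1 -> ACC=-11
Event 17 (EXEC): [IRQ0] PC=2: INC 3 -> ACC=-8
Event 18 (EXEC): [IRQ0] PC=3: IRET -> resume IRQ0 at PC=1 (depth now 1)
Event 19 (EXEC): [IRQ0] PC=1: INC 1 -> ACC=-7
Event 20 (EXEC): [IRQ0] PC=2: INC 3 -> ACC=-4
Event 21 (EXEC): [IRQ0] PC=3: IRET -> resume MAIN at PC=1 (depth now 0)
Event 22 (EXEC): [MAIN] PC=1: INC 2 -> ACC=-2
Event 23 (EXEC): [MAIN] PC=2: INC 4 -> ACC=2
Event 24 (EXEC): [MAIN] PC=3: NOP
Event 25 (EXEC): [MAIN] PC=4: INC 2 -> ACC=4
Event 26 (EXEC): [MAIN] PC=5: NOP
Event 27 (EXEC): [MAIN] PC=6: NOP
Event 28 (EXEC): [MAIN] PC=7: HALT

Answer: 4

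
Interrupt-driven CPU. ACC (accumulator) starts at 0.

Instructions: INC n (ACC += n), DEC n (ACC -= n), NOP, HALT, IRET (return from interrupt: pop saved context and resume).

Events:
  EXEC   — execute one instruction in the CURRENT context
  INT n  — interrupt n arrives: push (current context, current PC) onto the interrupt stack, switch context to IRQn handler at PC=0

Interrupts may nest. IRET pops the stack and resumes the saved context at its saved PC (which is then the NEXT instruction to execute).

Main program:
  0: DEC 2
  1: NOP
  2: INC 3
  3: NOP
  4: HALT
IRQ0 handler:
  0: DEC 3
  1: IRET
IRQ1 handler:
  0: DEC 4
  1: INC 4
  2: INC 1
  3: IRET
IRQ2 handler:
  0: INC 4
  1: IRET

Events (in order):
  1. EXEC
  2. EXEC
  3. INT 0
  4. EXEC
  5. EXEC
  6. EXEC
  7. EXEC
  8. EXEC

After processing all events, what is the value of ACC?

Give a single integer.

Event 1 (EXEC): [MAIN] PC=0: DEC 2 -> ACC=-2
Event 2 (EXEC): [MAIN] PC=1: NOP
Event 3 (INT 0): INT 0 arrives: push (MAIN, PC=2), enter IRQ0 at PC=0 (depth now 1)
Event 4 (EXEC): [IRQ0] PC=0: DEC 3 -> ACC=-5
Event 5 (EXEC): [IRQ0] PC=1: IRET -> resume MAIN at PC=2 (depth now 0)
Event 6 (EXEC): [MAIN] PC=2: INC 3 -> ACC=-2
Event 7 (EXEC): [MAIN] PC=3: NOP
Event 8 (EXEC): [MAIN] PC=4: HALT

Answer: -2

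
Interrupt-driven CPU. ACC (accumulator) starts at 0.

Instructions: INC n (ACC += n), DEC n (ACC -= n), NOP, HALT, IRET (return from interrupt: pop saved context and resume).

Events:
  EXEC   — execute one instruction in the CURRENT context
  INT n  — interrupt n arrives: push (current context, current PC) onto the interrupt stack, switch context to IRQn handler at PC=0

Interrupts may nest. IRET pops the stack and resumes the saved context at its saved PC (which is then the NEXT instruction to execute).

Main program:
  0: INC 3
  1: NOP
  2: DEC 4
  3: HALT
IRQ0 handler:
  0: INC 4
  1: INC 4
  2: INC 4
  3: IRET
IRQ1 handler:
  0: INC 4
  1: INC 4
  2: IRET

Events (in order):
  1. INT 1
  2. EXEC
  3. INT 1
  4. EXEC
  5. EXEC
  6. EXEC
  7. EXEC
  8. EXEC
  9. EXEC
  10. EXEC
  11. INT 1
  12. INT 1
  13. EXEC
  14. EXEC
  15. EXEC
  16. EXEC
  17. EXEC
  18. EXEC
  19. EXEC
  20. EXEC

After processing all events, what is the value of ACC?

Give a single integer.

Answer: 31

Derivation:
Event 1 (INT 1): INT 1 arrives: push (MAIN, PC=0), enter IRQ1 at PC=0 (depth now 1)
Event 2 (EXEC): [IRQ1] PC=0: INC 4 -> ACC=4
Event 3 (INT 1): INT 1 arrives: push (IRQ1, PC=1), enter IRQ1 at PC=0 (depth now 2)
Event 4 (EXEC): [IRQ1] PC=0: INC 4 -> ACC=8
Event 5 (EXEC): [IRQ1] PC=1: INC 4 -> ACC=12
Event 6 (EXEC): [IRQ1] PC=2: IRET -> resume IRQ1 at PC=1 (depth now 1)
Event 7 (EXEC): [IRQ1] PC=1: INC 4 -> ACC=16
Event 8 (EXEC): [IRQ1] PC=2: IRET -> resume MAIN at PC=0 (depth now 0)
Event 9 (EXEC): [MAIN] PC=0: INC 3 -> ACC=19
Event 10 (EXEC): [MAIN] PC=1: NOP
Event 11 (INT 1): INT 1 arrives: push (MAIN, PC=2), enter IRQ1 at PC=0 (depth now 1)
Event 12 (INT 1): INT 1 arrives: push (IRQ1, PC=0), enter IRQ1 at PC=0 (depth now 2)
Event 13 (EXEC): [IRQ1] PC=0: INC 4 -> ACC=23
Event 14 (EXEC): [IRQ1] PC=1: INC 4 -> ACC=27
Event 15 (EXEC): [IRQ1] PC=2: IRET -> resume IRQ1 at PC=0 (depth now 1)
Event 16 (EXEC): [IRQ1] PC=0: INC 4 -> ACC=31
Event 17 (EXEC): [IRQ1] PC=1: INC 4 -> ACC=35
Event 18 (EXEC): [IRQ1] PC=2: IRET -> resume MAIN at PC=2 (depth now 0)
Event 19 (EXEC): [MAIN] PC=2: DEC 4 -> ACC=31
Event 20 (EXEC): [MAIN] PC=3: HALT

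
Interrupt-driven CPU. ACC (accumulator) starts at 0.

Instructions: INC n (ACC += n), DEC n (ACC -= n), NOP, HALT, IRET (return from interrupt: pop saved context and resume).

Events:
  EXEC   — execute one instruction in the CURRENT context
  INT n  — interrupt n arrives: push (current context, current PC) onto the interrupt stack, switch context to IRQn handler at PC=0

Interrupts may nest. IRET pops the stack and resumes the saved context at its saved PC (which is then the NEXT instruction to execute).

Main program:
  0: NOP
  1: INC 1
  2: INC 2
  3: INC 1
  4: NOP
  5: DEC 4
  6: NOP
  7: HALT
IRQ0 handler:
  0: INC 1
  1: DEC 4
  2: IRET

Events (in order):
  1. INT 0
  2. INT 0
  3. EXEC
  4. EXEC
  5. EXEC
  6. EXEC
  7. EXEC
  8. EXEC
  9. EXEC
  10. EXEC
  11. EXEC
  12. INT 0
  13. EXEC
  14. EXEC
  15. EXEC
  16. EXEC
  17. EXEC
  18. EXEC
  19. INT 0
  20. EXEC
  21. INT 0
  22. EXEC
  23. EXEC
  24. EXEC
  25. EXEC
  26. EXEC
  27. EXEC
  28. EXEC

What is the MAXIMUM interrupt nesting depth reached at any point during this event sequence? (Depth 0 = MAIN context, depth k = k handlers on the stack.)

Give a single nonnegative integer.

Answer: 2

Derivation:
Event 1 (INT 0): INT 0 arrives: push (MAIN, PC=0), enter IRQ0 at PC=0 (depth now 1) [depth=1]
Event 2 (INT 0): INT 0 arrives: push (IRQ0, PC=0), enter IRQ0 at PC=0 (depth now 2) [depth=2]
Event 3 (EXEC): [IRQ0] PC=0: INC 1 -> ACC=1 [depth=2]
Event 4 (EXEC): [IRQ0] PC=1: DEC 4 -> ACC=-3 [depth=2]
Event 5 (EXEC): [IRQ0] PC=2: IRET -> resume IRQ0 at PC=0 (depth now 1) [depth=1]
Event 6 (EXEC): [IRQ0] PC=0: INC 1 -> ACC=-2 [depth=1]
Event 7 (EXEC): [IRQ0] PC=1: DEC 4 -> ACC=-6 [depth=1]
Event 8 (EXEC): [IRQ0] PC=2: IRET -> resume MAIN at PC=0 (depth now 0) [depth=0]
Event 9 (EXEC): [MAIN] PC=0: NOP [depth=0]
Event 10 (EXEC): [MAIN] PC=1: INC 1 -> ACC=-5 [depth=0]
Event 11 (EXEC): [MAIN] PC=2: INC 2 -> ACC=-3 [depth=0]
Event 12 (INT 0): INT 0 arrives: push (MAIN, PC=3), enter IRQ0 at PC=0 (depth now 1) [depth=1]
Event 13 (EXEC): [IRQ0] PC=0: INC 1 -> ACC=-2 [depth=1]
Event 14 (EXEC): [IRQ0] PC=1: DEC 4 -> ACC=-6 [depth=1]
Event 15 (EXEC): [IRQ0] PC=2: IRET -> resume MAIN at PC=3 (depth now 0) [depth=0]
Event 16 (EXEC): [MAIN] PC=3: INC 1 -> ACC=-5 [depth=0]
Event 17 (EXEC): [MAIN] PC=4: NOP [depth=0]
Event 18 (EXEC): [MAIN] PC=5: DEC 4 -> ACC=-9 [depth=0]
Event 19 (INT 0): INT 0 arrives: push (MAIN, PC=6), enter IRQ0 at PC=0 (depth now 1) [depth=1]
Event 20 (EXEC): [IRQ0] PC=0: INC 1 -> ACC=-8 [depth=1]
Event 21 (INT 0): INT 0 arrives: push (IRQ0, PC=1), enter IRQ0 at PC=0 (depth now 2) [depth=2]
Event 22 (EXEC): [IRQ0] PC=0: INC 1 -> ACC=-7 [depth=2]
Event 23 (EXEC): [IRQ0] PC=1: DEC 4 -> ACC=-11 [depth=2]
Event 24 (EXEC): [IRQ0] PC=2: IRET -> resume IRQ0 at PC=1 (depth now 1) [depth=1]
Event 25 (EXEC): [IRQ0] PC=1: DEC 4 -> ACC=-15 [depth=1]
Event 26 (EXEC): [IRQ0] PC=2: IRET -> resume MAIN at PC=6 (depth now 0) [depth=0]
Event 27 (EXEC): [MAIN] PC=6: NOP [depth=0]
Event 28 (EXEC): [MAIN] PC=7: HALT [depth=0]
Max depth observed: 2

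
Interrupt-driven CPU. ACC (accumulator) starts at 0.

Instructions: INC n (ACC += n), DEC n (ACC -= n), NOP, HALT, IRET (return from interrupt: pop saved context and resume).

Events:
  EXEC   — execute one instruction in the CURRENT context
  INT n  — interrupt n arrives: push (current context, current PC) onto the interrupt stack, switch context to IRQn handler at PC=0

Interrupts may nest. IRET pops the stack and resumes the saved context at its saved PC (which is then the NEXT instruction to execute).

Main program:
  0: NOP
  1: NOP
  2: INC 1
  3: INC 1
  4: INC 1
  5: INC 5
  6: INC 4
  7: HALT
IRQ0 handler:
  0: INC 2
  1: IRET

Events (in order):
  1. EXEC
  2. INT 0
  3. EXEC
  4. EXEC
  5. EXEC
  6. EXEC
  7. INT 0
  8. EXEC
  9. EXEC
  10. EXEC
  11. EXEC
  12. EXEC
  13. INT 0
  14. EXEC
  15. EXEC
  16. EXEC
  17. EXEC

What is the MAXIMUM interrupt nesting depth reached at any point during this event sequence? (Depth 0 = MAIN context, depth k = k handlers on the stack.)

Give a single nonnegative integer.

Answer: 1

Derivation:
Event 1 (EXEC): [MAIN] PC=0: NOP [depth=0]
Event 2 (INT 0): INT 0 arrives: push (MAIN, PC=1), enter IRQ0 at PC=0 (depth now 1) [depth=1]
Event 3 (EXEC): [IRQ0] PC=0: INC 2 -> ACC=2 [depth=1]
Event 4 (EXEC): [IRQ0] PC=1: IRET -> resume MAIN at PC=1 (depth now 0) [depth=0]
Event 5 (EXEC): [MAIN] PC=1: NOP [depth=0]
Event 6 (EXEC): [MAIN] PC=2: INC 1 -> ACC=3 [depth=0]
Event 7 (INT 0): INT 0 arrives: push (MAIN, PC=3), enter IRQ0 at PC=0 (depth now 1) [depth=1]
Event 8 (EXEC): [IRQ0] PC=0: INC 2 -> ACC=5 [depth=1]
Event 9 (EXEC): [IRQ0] PC=1: IRET -> resume MAIN at PC=3 (depth now 0) [depth=0]
Event 10 (EXEC): [MAIN] PC=3: INC 1 -> ACC=6 [depth=0]
Event 11 (EXEC): [MAIN] PC=4: INC 1 -> ACC=7 [depth=0]
Event 12 (EXEC): [MAIN] PC=5: INC 5 -> ACC=12 [depth=0]
Event 13 (INT 0): INT 0 arrives: push (MAIN, PC=6), enter IRQ0 at PC=0 (depth now 1) [depth=1]
Event 14 (EXEC): [IRQ0] PC=0: INC 2 -> ACC=14 [depth=1]
Event 15 (EXEC): [IRQ0] PC=1: IRET -> resume MAIN at PC=6 (depth now 0) [depth=0]
Event 16 (EXEC): [MAIN] PC=6: INC 4 -> ACC=18 [depth=0]
Event 17 (EXEC): [MAIN] PC=7: HALT [depth=0]
Max depth observed: 1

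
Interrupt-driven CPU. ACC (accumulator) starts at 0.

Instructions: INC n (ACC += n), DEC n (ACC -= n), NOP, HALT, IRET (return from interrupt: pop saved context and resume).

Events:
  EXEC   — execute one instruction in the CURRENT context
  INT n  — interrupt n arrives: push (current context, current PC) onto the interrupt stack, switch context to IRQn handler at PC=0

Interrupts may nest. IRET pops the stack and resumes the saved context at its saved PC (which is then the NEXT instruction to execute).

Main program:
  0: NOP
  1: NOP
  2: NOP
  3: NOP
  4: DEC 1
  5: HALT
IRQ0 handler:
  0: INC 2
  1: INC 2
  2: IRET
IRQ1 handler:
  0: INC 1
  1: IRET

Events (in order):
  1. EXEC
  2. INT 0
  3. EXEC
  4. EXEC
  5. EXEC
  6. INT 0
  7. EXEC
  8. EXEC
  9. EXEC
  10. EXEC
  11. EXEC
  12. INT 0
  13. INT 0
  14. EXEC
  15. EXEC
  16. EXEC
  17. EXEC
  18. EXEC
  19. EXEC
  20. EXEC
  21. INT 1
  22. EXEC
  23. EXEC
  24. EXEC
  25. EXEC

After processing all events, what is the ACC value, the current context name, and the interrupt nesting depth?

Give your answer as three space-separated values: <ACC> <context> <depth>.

Event 1 (EXEC): [MAIN] PC=0: NOP
Event 2 (INT 0): INT 0 arrives: push (MAIN, PC=1), enter IRQ0 at PC=0 (depth now 1)
Event 3 (EXEC): [IRQ0] PC=0: INC 2 -> ACC=2
Event 4 (EXEC): [IRQ0] PC=1: INC 2 -> ACC=4
Event 5 (EXEC): [IRQ0] PC=2: IRET -> resume MAIN at PC=1 (depth now 0)
Event 6 (INT 0): INT 0 arrives: push (MAIN, PC=1), enter IRQ0 at PC=0 (depth now 1)
Event 7 (EXEC): [IRQ0] PC=0: INC 2 -> ACC=6
Event 8 (EXEC): [IRQ0] PC=1: INC 2 -> ACC=8
Event 9 (EXEC): [IRQ0] PC=2: IRET -> resume MAIN at PC=1 (depth now 0)
Event 10 (EXEC): [MAIN] PC=1: NOP
Event 11 (EXEC): [MAIN] PC=2: NOP
Event 12 (INT 0): INT 0 arrives: push (MAIN, PC=3), enter IRQ0 at PC=0 (depth now 1)
Event 13 (INT 0): INT 0 arrives: push (IRQ0, PC=0), enter IRQ0 at PC=0 (depth now 2)
Event 14 (EXEC): [IRQ0] PC=0: INC 2 -> ACC=10
Event 15 (EXEC): [IRQ0] PC=1: INC 2 -> ACC=12
Event 16 (EXEC): [IRQ0] PC=2: IRET -> resume IRQ0 at PC=0 (depth now 1)
Event 17 (EXEC): [IRQ0] PC=0: INC 2 -> ACC=14
Event 18 (EXEC): [IRQ0] PC=1: INC 2 -> ACC=16
Event 19 (EXEC): [IRQ0] PC=2: IRET -> resume MAIN at PC=3 (depth now 0)
Event 20 (EXEC): [MAIN] PC=3: NOP
Event 21 (INT 1): INT 1 arrives: push (MAIN, PC=4), enter IRQ1 at PC=0 (depth now 1)
Event 22 (EXEC): [IRQ1] PC=0: INC 1 -> ACC=17
Event 23 (EXEC): [IRQ1] PC=1: IRET -> resume MAIN at PC=4 (depth now 0)
Event 24 (EXEC): [MAIN] PC=4: DEC 1 -> ACC=16
Event 25 (EXEC): [MAIN] PC=5: HALT

Answer: 16 MAIN 0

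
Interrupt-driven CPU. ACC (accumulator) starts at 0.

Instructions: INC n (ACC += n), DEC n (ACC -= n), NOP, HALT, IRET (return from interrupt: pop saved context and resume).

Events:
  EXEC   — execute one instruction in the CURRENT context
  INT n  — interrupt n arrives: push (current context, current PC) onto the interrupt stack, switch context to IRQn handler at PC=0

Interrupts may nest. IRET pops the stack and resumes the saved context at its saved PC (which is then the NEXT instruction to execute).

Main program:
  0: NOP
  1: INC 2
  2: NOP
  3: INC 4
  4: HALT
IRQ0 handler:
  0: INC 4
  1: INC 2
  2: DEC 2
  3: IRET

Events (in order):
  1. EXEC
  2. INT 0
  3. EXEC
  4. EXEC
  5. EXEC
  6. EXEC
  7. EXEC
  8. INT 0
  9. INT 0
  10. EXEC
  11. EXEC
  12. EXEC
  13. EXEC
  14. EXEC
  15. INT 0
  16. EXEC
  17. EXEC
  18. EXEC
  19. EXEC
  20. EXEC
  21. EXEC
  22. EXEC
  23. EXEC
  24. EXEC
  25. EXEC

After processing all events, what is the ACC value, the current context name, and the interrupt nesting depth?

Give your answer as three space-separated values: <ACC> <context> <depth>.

Answer: 22 MAIN 0

Derivation:
Event 1 (EXEC): [MAIN] PC=0: NOP
Event 2 (INT 0): INT 0 arrives: push (MAIN, PC=1), enter IRQ0 at PC=0 (depth now 1)
Event 3 (EXEC): [IRQ0] PC=0: INC 4 -> ACC=4
Event 4 (EXEC): [IRQ0] PC=1: INC 2 -> ACC=6
Event 5 (EXEC): [IRQ0] PC=2: DEC 2 -> ACC=4
Event 6 (EXEC): [IRQ0] PC=3: IRET -> resume MAIN at PC=1 (depth now 0)
Event 7 (EXEC): [MAIN] PC=1: INC 2 -> ACC=6
Event 8 (INT 0): INT 0 arrives: push (MAIN, PC=2), enter IRQ0 at PC=0 (depth now 1)
Event 9 (INT 0): INT 0 arrives: push (IRQ0, PC=0), enter IRQ0 at PC=0 (depth now 2)
Event 10 (EXEC): [IRQ0] PC=0: INC 4 -> ACC=10
Event 11 (EXEC): [IRQ0] PC=1: INC 2 -> ACC=12
Event 12 (EXEC): [IRQ0] PC=2: DEC 2 -> ACC=10
Event 13 (EXEC): [IRQ0] PC=3: IRET -> resume IRQ0 at PC=0 (depth now 1)
Event 14 (EXEC): [IRQ0] PC=0: INC 4 -> ACC=14
Event 15 (INT 0): INT 0 arrives: push (IRQ0, PC=1), enter IRQ0 at PC=0 (depth now 2)
Event 16 (EXEC): [IRQ0] PC=0: INC 4 -> ACC=18
Event 17 (EXEC): [IRQ0] PC=1: INC 2 -> ACC=20
Event 18 (EXEC): [IRQ0] PC=2: DEC 2 -> ACC=18
Event 19 (EXEC): [IRQ0] PC=3: IRET -> resume IRQ0 at PC=1 (depth now 1)
Event 20 (EXEC): [IRQ0] PC=1: INC 2 -> ACC=20
Event 21 (EXEC): [IRQ0] PC=2: DEC 2 -> ACC=18
Event 22 (EXEC): [IRQ0] PC=3: IRET -> resume MAIN at PC=2 (depth now 0)
Event 23 (EXEC): [MAIN] PC=2: NOP
Event 24 (EXEC): [MAIN] PC=3: INC 4 -> ACC=22
Event 25 (EXEC): [MAIN] PC=4: HALT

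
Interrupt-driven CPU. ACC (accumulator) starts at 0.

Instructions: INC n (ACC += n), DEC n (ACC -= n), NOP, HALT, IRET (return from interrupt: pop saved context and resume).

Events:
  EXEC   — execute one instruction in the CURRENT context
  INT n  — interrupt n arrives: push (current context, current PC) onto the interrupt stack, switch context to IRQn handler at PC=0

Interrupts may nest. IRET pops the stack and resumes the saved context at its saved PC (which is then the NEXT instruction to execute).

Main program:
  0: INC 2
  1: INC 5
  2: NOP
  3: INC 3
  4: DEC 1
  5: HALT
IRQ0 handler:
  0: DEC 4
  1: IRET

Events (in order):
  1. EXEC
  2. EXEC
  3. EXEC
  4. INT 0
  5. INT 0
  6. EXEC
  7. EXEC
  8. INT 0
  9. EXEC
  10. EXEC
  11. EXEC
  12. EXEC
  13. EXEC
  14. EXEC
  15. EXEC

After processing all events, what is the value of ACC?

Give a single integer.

Answer: -3

Derivation:
Event 1 (EXEC): [MAIN] PC=0: INC 2 -> ACC=2
Event 2 (EXEC): [MAIN] PC=1: INC 5 -> ACC=7
Event 3 (EXEC): [MAIN] PC=2: NOP
Event 4 (INT 0): INT 0 arrives: push (MAIN, PC=3), enter IRQ0 at PC=0 (depth now 1)
Event 5 (INT 0): INT 0 arrives: push (IRQ0, PC=0), enter IRQ0 at PC=0 (depth now 2)
Event 6 (EXEC): [IRQ0] PC=0: DEC 4 -> ACC=3
Event 7 (EXEC): [IRQ0] PC=1: IRET -> resume IRQ0 at PC=0 (depth now 1)
Event 8 (INT 0): INT 0 arrives: push (IRQ0, PC=0), enter IRQ0 at PC=0 (depth now 2)
Event 9 (EXEC): [IRQ0] PC=0: DEC 4 -> ACC=-1
Event 10 (EXEC): [IRQ0] PC=1: IRET -> resume IRQ0 at PC=0 (depth now 1)
Event 11 (EXEC): [IRQ0] PC=0: DEC 4 -> ACC=-5
Event 12 (EXEC): [IRQ0] PC=1: IRET -> resume MAIN at PC=3 (depth now 0)
Event 13 (EXEC): [MAIN] PC=3: INC 3 -> ACC=-2
Event 14 (EXEC): [MAIN] PC=4: DEC 1 -> ACC=-3
Event 15 (EXEC): [MAIN] PC=5: HALT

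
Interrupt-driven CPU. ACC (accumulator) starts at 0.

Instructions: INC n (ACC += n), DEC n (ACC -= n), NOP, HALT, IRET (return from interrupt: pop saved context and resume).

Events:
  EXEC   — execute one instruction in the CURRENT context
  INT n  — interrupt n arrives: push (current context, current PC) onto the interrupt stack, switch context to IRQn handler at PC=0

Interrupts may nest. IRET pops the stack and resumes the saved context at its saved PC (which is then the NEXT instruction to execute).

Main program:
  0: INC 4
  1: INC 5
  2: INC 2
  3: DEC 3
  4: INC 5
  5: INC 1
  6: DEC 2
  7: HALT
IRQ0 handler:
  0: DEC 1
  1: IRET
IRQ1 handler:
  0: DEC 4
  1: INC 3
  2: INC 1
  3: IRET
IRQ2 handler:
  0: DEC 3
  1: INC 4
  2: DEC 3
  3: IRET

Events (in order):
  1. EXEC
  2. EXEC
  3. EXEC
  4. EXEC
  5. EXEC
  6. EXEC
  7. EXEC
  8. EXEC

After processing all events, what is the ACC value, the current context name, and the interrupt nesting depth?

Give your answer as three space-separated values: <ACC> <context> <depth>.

Event 1 (EXEC): [MAIN] PC=0: INC 4 -> ACC=4
Event 2 (EXEC): [MAIN] PC=1: INC 5 -> ACC=9
Event 3 (EXEC): [MAIN] PC=2: INC 2 -> ACC=11
Event 4 (EXEC): [MAIN] PC=3: DEC 3 -> ACC=8
Event 5 (EXEC): [MAIN] PC=4: INC 5 -> ACC=13
Event 6 (EXEC): [MAIN] PC=5: INC 1 -> ACC=14
Event 7 (EXEC): [MAIN] PC=6: DEC 2 -> ACC=12
Event 8 (EXEC): [MAIN] PC=7: HALT

Answer: 12 MAIN 0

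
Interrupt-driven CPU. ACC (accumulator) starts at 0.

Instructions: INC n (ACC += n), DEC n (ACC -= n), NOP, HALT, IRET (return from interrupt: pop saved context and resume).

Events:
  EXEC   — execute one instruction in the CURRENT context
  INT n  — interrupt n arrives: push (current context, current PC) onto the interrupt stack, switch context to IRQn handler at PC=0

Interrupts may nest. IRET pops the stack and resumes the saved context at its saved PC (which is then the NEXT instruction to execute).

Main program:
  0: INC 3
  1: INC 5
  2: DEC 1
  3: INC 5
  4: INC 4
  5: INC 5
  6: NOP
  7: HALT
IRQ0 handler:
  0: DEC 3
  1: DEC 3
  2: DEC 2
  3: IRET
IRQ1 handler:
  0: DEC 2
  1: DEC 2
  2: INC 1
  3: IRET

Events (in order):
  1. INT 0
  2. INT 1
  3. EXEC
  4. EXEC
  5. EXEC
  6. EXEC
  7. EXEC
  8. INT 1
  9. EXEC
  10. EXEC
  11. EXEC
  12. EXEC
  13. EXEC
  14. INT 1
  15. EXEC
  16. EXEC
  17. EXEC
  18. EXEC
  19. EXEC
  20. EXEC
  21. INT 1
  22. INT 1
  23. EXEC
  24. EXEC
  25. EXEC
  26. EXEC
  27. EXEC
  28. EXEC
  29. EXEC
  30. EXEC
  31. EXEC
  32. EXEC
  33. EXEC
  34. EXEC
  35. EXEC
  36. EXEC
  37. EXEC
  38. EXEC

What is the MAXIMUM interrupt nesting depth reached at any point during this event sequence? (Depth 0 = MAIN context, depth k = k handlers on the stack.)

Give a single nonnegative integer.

Answer: 2

Derivation:
Event 1 (INT 0): INT 0 arrives: push (MAIN, PC=0), enter IRQ0 at PC=0 (depth now 1) [depth=1]
Event 2 (INT 1): INT 1 arrives: push (IRQ0, PC=0), enter IRQ1 at PC=0 (depth now 2) [depth=2]
Event 3 (EXEC): [IRQ1] PC=0: DEC 2 -> ACC=-2 [depth=2]
Event 4 (EXEC): [IRQ1] PC=1: DEC 2 -> ACC=-4 [depth=2]
Event 5 (EXEC): [IRQ1] PC=2: INC 1 -> ACC=-3 [depth=2]
Event 6 (EXEC): [IRQ1] PC=3: IRET -> resume IRQ0 at PC=0 (depth now 1) [depth=1]
Event 7 (EXEC): [IRQ0] PC=0: DEC 3 -> ACC=-6 [depth=1]
Event 8 (INT 1): INT 1 arrives: push (IRQ0, PC=1), enter IRQ1 at PC=0 (depth now 2) [depth=2]
Event 9 (EXEC): [IRQ1] PC=0: DEC 2 -> ACC=-8 [depth=2]
Event 10 (EXEC): [IRQ1] PC=1: DEC 2 -> ACC=-10 [depth=2]
Event 11 (EXEC): [IRQ1] PC=2: INC 1 -> ACC=-9 [depth=2]
Event 12 (EXEC): [IRQ1] PC=3: IRET -> resume IRQ0 at PC=1 (depth now 1) [depth=1]
Event 13 (EXEC): [IRQ0] PC=1: DEC 3 -> ACC=-12 [depth=1]
Event 14 (INT 1): INT 1 arrives: push (IRQ0, PC=2), enter IRQ1 at PC=0 (depth now 2) [depth=2]
Event 15 (EXEC): [IRQ1] PC=0: DEC 2 -> ACC=-14 [depth=2]
Event 16 (EXEC): [IRQ1] PC=1: DEC 2 -> ACC=-16 [depth=2]
Event 17 (EXEC): [IRQ1] PC=2: INC 1 -> ACC=-15 [depth=2]
Event 18 (EXEC): [IRQ1] PC=3: IRET -> resume IRQ0 at PC=2 (depth now 1) [depth=1]
Event 19 (EXEC): [IRQ0] PC=2: DEC 2 -> ACC=-17 [depth=1]
Event 20 (EXEC): [IRQ0] PC=3: IRET -> resume MAIN at PC=0 (depth now 0) [depth=0]
Event 21 (INT 1): INT 1 arrives: push (MAIN, PC=0), enter IRQ1 at PC=0 (depth now 1) [depth=1]
Event 22 (INT 1): INT 1 arrives: push (IRQ1, PC=0), enter IRQ1 at PC=0 (depth now 2) [depth=2]
Event 23 (EXEC): [IRQ1] PC=0: DEC 2 -> ACC=-19 [depth=2]
Event 24 (EXEC): [IRQ1] PC=1: DEC 2 -> ACC=-21 [depth=2]
Event 25 (EXEC): [IRQ1] PC=2: INC 1 -> ACC=-20 [depth=2]
Event 26 (EXEC): [IRQ1] PC=3: IRET -> resume IRQ1 at PC=0 (depth now 1) [depth=1]
Event 27 (EXEC): [IRQ1] PC=0: DEC 2 -> ACC=-22 [depth=1]
Event 28 (EXEC): [IRQ1] PC=1: DEC 2 -> ACC=-24 [depth=1]
Event 29 (EXEC): [IRQ1] PC=2: INC 1 -> ACC=-23 [depth=1]
Event 30 (EXEC): [IRQ1] PC=3: IRET -> resume MAIN at PC=0 (depth now 0) [depth=0]
Event 31 (EXEC): [MAIN] PC=0: INC 3 -> ACC=-20 [depth=0]
Event 32 (EXEC): [MAIN] PC=1: INC 5 -> ACC=-15 [depth=0]
Event 33 (EXEC): [MAIN] PC=2: DEC 1 -> ACC=-16 [depth=0]
Event 34 (EXEC): [MAIN] PC=3: INC 5 -> ACC=-11 [depth=0]
Event 35 (EXEC): [MAIN] PC=4: INC 4 -> ACC=-7 [depth=0]
Event 36 (EXEC): [MAIN] PC=5: INC 5 -> ACC=-2 [depth=0]
Event 37 (EXEC): [MAIN] PC=6: NOP [depth=0]
Event 38 (EXEC): [MAIN] PC=7: HALT [depth=0]
Max depth observed: 2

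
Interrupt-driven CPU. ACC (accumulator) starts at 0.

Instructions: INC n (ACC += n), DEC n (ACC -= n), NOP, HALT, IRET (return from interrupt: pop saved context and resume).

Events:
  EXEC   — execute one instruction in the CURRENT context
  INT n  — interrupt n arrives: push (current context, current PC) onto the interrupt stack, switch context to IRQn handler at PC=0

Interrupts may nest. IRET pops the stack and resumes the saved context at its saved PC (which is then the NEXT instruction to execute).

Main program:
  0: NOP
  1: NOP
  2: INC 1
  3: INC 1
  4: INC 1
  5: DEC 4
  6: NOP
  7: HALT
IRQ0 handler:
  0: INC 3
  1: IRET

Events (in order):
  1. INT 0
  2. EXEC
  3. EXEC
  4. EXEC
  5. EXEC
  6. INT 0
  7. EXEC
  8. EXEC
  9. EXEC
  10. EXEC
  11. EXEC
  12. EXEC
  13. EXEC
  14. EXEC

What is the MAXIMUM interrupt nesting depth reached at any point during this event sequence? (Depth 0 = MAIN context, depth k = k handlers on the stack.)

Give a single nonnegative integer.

Answer: 1

Derivation:
Event 1 (INT 0): INT 0 arrives: push (MAIN, PC=0), enter IRQ0 at PC=0 (depth now 1) [depth=1]
Event 2 (EXEC): [IRQ0] PC=0: INC 3 -> ACC=3 [depth=1]
Event 3 (EXEC): [IRQ0] PC=1: IRET -> resume MAIN at PC=0 (depth now 0) [depth=0]
Event 4 (EXEC): [MAIN] PC=0: NOP [depth=0]
Event 5 (EXEC): [MAIN] PC=1: NOP [depth=0]
Event 6 (INT 0): INT 0 arrives: push (MAIN, PC=2), enter IRQ0 at PC=0 (depth now 1) [depth=1]
Event 7 (EXEC): [IRQ0] PC=0: INC 3 -> ACC=6 [depth=1]
Event 8 (EXEC): [IRQ0] PC=1: IRET -> resume MAIN at PC=2 (depth now 0) [depth=0]
Event 9 (EXEC): [MAIN] PC=2: INC 1 -> ACC=7 [depth=0]
Event 10 (EXEC): [MAIN] PC=3: INC 1 -> ACC=8 [depth=0]
Event 11 (EXEC): [MAIN] PC=4: INC 1 -> ACC=9 [depth=0]
Event 12 (EXEC): [MAIN] PC=5: DEC 4 -> ACC=5 [depth=0]
Event 13 (EXEC): [MAIN] PC=6: NOP [depth=0]
Event 14 (EXEC): [MAIN] PC=7: HALT [depth=0]
Max depth observed: 1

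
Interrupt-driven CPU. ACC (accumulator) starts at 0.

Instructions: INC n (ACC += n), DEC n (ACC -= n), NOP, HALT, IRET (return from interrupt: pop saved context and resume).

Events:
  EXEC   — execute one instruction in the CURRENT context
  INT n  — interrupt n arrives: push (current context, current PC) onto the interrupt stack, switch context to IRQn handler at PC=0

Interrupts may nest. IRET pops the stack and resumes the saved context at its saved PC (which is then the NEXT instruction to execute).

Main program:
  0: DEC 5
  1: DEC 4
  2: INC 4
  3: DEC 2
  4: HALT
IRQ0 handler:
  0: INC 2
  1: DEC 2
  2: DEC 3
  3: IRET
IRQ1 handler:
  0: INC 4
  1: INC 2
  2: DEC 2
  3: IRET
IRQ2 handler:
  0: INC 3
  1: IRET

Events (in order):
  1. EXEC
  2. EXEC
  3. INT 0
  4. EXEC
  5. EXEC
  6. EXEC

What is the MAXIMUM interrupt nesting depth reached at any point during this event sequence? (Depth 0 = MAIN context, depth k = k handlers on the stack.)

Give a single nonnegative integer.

Answer: 1

Derivation:
Event 1 (EXEC): [MAIN] PC=0: DEC 5 -> ACC=-5 [depth=0]
Event 2 (EXEC): [MAIN] PC=1: DEC 4 -> ACC=-9 [depth=0]
Event 3 (INT 0): INT 0 arrives: push (MAIN, PC=2), enter IRQ0 at PC=0 (depth now 1) [depth=1]
Event 4 (EXEC): [IRQ0] PC=0: INC 2 -> ACC=-7 [depth=1]
Event 5 (EXEC): [IRQ0] PC=1: DEC 2 -> ACC=-9 [depth=1]
Event 6 (EXEC): [IRQ0] PC=2: DEC 3 -> ACC=-12 [depth=1]
Max depth observed: 1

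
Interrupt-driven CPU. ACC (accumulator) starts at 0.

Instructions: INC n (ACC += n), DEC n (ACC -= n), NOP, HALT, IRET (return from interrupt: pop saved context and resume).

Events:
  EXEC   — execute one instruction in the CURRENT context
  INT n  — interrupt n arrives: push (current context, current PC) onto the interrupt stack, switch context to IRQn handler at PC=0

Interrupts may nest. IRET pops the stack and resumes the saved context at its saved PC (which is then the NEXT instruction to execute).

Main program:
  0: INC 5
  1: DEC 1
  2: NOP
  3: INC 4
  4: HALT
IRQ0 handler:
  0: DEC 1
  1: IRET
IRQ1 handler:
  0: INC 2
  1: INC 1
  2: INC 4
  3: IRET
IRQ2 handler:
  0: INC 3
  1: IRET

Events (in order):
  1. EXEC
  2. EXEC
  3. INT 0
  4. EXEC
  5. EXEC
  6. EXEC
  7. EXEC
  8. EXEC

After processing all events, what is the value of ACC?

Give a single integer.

Event 1 (EXEC): [MAIN] PC=0: INC 5 -> ACC=5
Event 2 (EXEC): [MAIN] PC=1: DEC 1 -> ACC=4
Event 3 (INT 0): INT 0 arrives: push (MAIN, PC=2), enter IRQ0 at PC=0 (depth now 1)
Event 4 (EXEC): [IRQ0] PC=0: DEC 1 -> ACC=3
Event 5 (EXEC): [IRQ0] PC=1: IRET -> resume MAIN at PC=2 (depth now 0)
Event 6 (EXEC): [MAIN] PC=2: NOP
Event 7 (EXEC): [MAIN] PC=3: INC 4 -> ACC=7
Event 8 (EXEC): [MAIN] PC=4: HALT

Answer: 7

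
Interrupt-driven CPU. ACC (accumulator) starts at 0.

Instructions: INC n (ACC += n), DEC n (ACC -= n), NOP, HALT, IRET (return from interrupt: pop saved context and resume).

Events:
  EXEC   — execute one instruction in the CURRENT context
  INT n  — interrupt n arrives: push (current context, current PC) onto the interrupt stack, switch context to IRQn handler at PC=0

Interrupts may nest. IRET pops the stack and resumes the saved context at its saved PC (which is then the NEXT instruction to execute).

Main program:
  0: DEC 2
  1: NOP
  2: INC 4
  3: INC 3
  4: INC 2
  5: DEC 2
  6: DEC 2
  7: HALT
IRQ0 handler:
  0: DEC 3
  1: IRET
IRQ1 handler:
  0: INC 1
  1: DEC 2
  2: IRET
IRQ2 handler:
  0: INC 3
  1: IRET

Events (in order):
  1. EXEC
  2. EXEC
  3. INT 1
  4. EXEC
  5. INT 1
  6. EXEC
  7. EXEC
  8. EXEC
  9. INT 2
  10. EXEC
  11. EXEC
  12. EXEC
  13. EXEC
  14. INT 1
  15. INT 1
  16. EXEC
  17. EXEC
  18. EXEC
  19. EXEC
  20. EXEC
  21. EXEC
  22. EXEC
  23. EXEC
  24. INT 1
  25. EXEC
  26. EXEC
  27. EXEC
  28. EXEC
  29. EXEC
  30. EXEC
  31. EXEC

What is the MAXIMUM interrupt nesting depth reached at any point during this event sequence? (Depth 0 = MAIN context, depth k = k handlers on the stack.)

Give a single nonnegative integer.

Event 1 (EXEC): [MAIN] PC=0: DEC 2 -> ACC=-2 [depth=0]
Event 2 (EXEC): [MAIN] PC=1: NOP [depth=0]
Event 3 (INT 1): INT 1 arrives: push (MAIN, PC=2), enter IRQ1 at PC=0 (depth now 1) [depth=1]
Event 4 (EXEC): [IRQ1] PC=0: INC 1 -> ACC=-1 [depth=1]
Event 5 (INT 1): INT 1 arrives: push (IRQ1, PC=1), enter IRQ1 at PC=0 (depth now 2) [depth=2]
Event 6 (EXEC): [IRQ1] PC=0: INC 1 -> ACC=0 [depth=2]
Event 7 (EXEC): [IRQ1] PC=1: DEC 2 -> ACC=-2 [depth=2]
Event 8 (EXEC): [IRQ1] PC=2: IRET -> resume IRQ1 at PC=1 (depth now 1) [depth=1]
Event 9 (INT 2): INT 2 arrives: push (IRQ1, PC=1), enter IRQ2 at PC=0 (depth now 2) [depth=2]
Event 10 (EXEC): [IRQ2] PC=0: INC 3 -> ACC=1 [depth=2]
Event 11 (EXEC): [IRQ2] PC=1: IRET -> resume IRQ1 at PC=1 (depth now 1) [depth=1]
Event 12 (EXEC): [IRQ1] PC=1: DEC 2 -> ACC=-1 [depth=1]
Event 13 (EXEC): [IRQ1] PC=2: IRET -> resume MAIN at PC=2 (depth now 0) [depth=0]
Event 14 (INT 1): INT 1 arrives: push (MAIN, PC=2), enter IRQ1 at PC=0 (depth now 1) [depth=1]
Event 15 (INT 1): INT 1 arrives: push (IRQ1, PC=0), enter IRQ1 at PC=0 (depth now 2) [depth=2]
Event 16 (EXEC): [IRQ1] PC=0: INC 1 -> ACC=0 [depth=2]
Event 17 (EXEC): [IRQ1] PC=1: DEC 2 -> ACC=-2 [depth=2]
Event 18 (EXEC): [IRQ1] PC=2: IRET -> resume IRQ1 at PC=0 (depth now 1) [depth=1]
Event 19 (EXEC): [IRQ1] PC=0: INC 1 -> ACC=-1 [depth=1]
Event 20 (EXEC): [IRQ1] PC=1: DEC 2 -> ACC=-3 [depth=1]
Event 21 (EXEC): [IRQ1] PC=2: IRET -> resume MAIN at PC=2 (depth now 0) [depth=0]
Event 22 (EXEC): [MAIN] PC=2: INC 4 -> ACC=1 [depth=0]
Event 23 (EXEC): [MAIN] PC=3: INC 3 -> ACC=4 [depth=0]
Event 24 (INT 1): INT 1 arrives: push (MAIN, PC=4), enter IRQ1 at PC=0 (depth now 1) [depth=1]
Event 25 (EXEC): [IRQ1] PC=0: INC 1 -> ACC=5 [depth=1]
Event 26 (EXEC): [IRQ1] PC=1: DEC 2 -> ACC=3 [depth=1]
Event 27 (EXEC): [IRQ1] PC=2: IRET -> resume MAIN at PC=4 (depth now 0) [depth=0]
Event 28 (EXEC): [MAIN] PC=4: INC 2 -> ACC=5 [depth=0]
Event 29 (EXEC): [MAIN] PC=5: DEC 2 -> ACC=3 [depth=0]
Event 30 (EXEC): [MAIN] PC=6: DEC 2 -> ACC=1 [depth=0]
Event 31 (EXEC): [MAIN] PC=7: HALT [depth=0]
Max depth observed: 2

Answer: 2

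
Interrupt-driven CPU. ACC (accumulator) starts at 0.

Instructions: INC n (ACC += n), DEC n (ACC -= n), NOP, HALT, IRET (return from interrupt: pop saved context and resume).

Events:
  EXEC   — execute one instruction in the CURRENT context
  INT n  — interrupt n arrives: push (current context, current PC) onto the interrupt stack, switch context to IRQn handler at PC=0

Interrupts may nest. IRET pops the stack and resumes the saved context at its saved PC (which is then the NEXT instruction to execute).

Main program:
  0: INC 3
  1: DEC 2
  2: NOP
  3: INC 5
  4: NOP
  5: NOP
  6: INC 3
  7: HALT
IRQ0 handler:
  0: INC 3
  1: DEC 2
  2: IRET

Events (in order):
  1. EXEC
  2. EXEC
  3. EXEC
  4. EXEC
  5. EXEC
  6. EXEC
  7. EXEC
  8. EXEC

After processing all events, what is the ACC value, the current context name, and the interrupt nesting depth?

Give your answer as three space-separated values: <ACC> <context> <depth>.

Answer: 9 MAIN 0

Derivation:
Event 1 (EXEC): [MAIN] PC=0: INC 3 -> ACC=3
Event 2 (EXEC): [MAIN] PC=1: DEC 2 -> ACC=1
Event 3 (EXEC): [MAIN] PC=2: NOP
Event 4 (EXEC): [MAIN] PC=3: INC 5 -> ACC=6
Event 5 (EXEC): [MAIN] PC=4: NOP
Event 6 (EXEC): [MAIN] PC=5: NOP
Event 7 (EXEC): [MAIN] PC=6: INC 3 -> ACC=9
Event 8 (EXEC): [MAIN] PC=7: HALT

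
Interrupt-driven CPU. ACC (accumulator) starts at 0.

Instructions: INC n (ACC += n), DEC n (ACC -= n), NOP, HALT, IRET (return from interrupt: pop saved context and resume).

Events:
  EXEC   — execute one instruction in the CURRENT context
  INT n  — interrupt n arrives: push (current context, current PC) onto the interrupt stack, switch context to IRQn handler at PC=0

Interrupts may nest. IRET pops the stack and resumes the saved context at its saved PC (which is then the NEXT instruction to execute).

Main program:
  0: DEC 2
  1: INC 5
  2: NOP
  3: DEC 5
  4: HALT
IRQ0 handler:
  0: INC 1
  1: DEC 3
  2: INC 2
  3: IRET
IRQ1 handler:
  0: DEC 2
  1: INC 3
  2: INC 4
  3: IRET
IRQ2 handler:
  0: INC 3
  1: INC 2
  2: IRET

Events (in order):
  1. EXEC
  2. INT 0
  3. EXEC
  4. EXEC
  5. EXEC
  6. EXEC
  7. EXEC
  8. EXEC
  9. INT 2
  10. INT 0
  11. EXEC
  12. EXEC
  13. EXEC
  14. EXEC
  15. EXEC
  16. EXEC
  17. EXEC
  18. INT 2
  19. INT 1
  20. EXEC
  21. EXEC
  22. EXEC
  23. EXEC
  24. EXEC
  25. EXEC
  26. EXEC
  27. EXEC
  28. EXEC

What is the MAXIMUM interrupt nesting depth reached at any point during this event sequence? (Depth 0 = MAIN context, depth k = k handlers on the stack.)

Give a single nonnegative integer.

Event 1 (EXEC): [MAIN] PC=0: DEC 2 -> ACC=-2 [depth=0]
Event 2 (INT 0): INT 0 arrives: push (MAIN, PC=1), enter IRQ0 at PC=0 (depth now 1) [depth=1]
Event 3 (EXEC): [IRQ0] PC=0: INC 1 -> ACC=-1 [depth=1]
Event 4 (EXEC): [IRQ0] PC=1: DEC 3 -> ACC=-4 [depth=1]
Event 5 (EXEC): [IRQ0] PC=2: INC 2 -> ACC=-2 [depth=1]
Event 6 (EXEC): [IRQ0] PC=3: IRET -> resume MAIN at PC=1 (depth now 0) [depth=0]
Event 7 (EXEC): [MAIN] PC=1: INC 5 -> ACC=3 [depth=0]
Event 8 (EXEC): [MAIN] PC=2: NOP [depth=0]
Event 9 (INT 2): INT 2 arrives: push (MAIN, PC=3), enter IRQ2 at PC=0 (depth now 1) [depth=1]
Event 10 (INT 0): INT 0 arrives: push (IRQ2, PC=0), enter IRQ0 at PC=0 (depth now 2) [depth=2]
Event 11 (EXEC): [IRQ0] PC=0: INC 1 -> ACC=4 [depth=2]
Event 12 (EXEC): [IRQ0] PC=1: DEC 3 -> ACC=1 [depth=2]
Event 13 (EXEC): [IRQ0] PC=2: INC 2 -> ACC=3 [depth=2]
Event 14 (EXEC): [IRQ0] PC=3: IRET -> resume IRQ2 at PC=0 (depth now 1) [depth=1]
Event 15 (EXEC): [IRQ2] PC=0: INC 3 -> ACC=6 [depth=1]
Event 16 (EXEC): [IRQ2] PC=1: INC 2 -> ACC=8 [depth=1]
Event 17 (EXEC): [IRQ2] PC=2: IRET -> resume MAIN at PC=3 (depth now 0) [depth=0]
Event 18 (INT 2): INT 2 arrives: push (MAIN, PC=3), enter IRQ2 at PC=0 (depth now 1) [depth=1]
Event 19 (INT 1): INT 1 arrives: push (IRQ2, PC=0), enter IRQ1 at PC=0 (depth now 2) [depth=2]
Event 20 (EXEC): [IRQ1] PC=0: DEC 2 -> ACC=6 [depth=2]
Event 21 (EXEC): [IRQ1] PC=1: INC 3 -> ACC=9 [depth=2]
Event 22 (EXEC): [IRQ1] PC=2: INC 4 -> ACC=13 [depth=2]
Event 23 (EXEC): [IRQ1] PC=3: IRET -> resume IRQ2 at PC=0 (depth now 1) [depth=1]
Event 24 (EXEC): [IRQ2] PC=0: INC 3 -> ACC=16 [depth=1]
Event 25 (EXEC): [IRQ2] PC=1: INC 2 -> ACC=18 [depth=1]
Event 26 (EXEC): [IRQ2] PC=2: IRET -> resume MAIN at PC=3 (depth now 0) [depth=0]
Event 27 (EXEC): [MAIN] PC=3: DEC 5 -> ACC=13 [depth=0]
Event 28 (EXEC): [MAIN] PC=4: HALT [depth=0]
Max depth observed: 2

Answer: 2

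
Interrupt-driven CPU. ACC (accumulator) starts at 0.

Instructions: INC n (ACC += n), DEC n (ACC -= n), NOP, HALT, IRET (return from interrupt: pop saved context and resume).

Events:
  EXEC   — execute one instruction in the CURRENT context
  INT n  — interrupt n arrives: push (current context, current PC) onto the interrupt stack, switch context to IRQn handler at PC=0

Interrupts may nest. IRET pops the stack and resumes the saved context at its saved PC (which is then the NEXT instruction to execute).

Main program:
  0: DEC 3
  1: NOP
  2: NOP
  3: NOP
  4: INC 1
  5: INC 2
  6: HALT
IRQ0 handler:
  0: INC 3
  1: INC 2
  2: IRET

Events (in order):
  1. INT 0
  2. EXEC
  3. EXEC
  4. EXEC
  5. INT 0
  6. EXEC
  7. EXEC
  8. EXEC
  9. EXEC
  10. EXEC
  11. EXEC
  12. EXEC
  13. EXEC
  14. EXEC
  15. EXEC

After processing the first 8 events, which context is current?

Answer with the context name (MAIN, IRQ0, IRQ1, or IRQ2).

Event 1 (INT 0): INT 0 arrives: push (MAIN, PC=0), enter IRQ0 at PC=0 (depth now 1)
Event 2 (EXEC): [IRQ0] PC=0: INC 3 -> ACC=3
Event 3 (EXEC): [IRQ0] PC=1: INC 2 -> ACC=5
Event 4 (EXEC): [IRQ0] PC=2: IRET -> resume MAIN at PC=0 (depth now 0)
Event 5 (INT 0): INT 0 arrives: push (MAIN, PC=0), enter IRQ0 at PC=0 (depth now 1)
Event 6 (EXEC): [IRQ0] PC=0: INC 3 -> ACC=8
Event 7 (EXEC): [IRQ0] PC=1: INC 2 -> ACC=10
Event 8 (EXEC): [IRQ0] PC=2: IRET -> resume MAIN at PC=0 (depth now 0)

Answer: MAIN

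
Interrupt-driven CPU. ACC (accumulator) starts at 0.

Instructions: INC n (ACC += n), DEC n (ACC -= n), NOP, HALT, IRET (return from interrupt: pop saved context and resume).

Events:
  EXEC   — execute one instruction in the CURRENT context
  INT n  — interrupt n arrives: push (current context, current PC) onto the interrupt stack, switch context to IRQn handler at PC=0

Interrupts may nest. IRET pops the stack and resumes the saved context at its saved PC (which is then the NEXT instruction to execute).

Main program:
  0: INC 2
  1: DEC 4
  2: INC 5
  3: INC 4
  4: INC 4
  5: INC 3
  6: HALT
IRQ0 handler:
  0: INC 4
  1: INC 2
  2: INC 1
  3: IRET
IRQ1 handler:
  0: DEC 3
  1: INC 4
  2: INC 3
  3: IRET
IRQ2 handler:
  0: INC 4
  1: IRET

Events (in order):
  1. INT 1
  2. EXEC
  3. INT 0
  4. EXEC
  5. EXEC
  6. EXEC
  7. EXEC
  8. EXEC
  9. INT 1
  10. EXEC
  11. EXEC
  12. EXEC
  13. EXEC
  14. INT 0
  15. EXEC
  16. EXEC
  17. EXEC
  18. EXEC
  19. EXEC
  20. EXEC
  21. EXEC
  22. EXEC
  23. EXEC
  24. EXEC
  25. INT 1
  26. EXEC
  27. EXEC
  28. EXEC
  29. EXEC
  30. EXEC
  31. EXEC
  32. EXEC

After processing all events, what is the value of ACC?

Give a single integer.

Answer: 40

Derivation:
Event 1 (INT 1): INT 1 arrives: push (MAIN, PC=0), enter IRQ1 at PC=0 (depth now 1)
Event 2 (EXEC): [IRQ1] PC=0: DEC 3 -> ACC=-3
Event 3 (INT 0): INT 0 arrives: push (IRQ1, PC=1), enter IRQ0 at PC=0 (depth now 2)
Event 4 (EXEC): [IRQ0] PC=0: INC 4 -> ACC=1
Event 5 (EXEC): [IRQ0] PC=1: INC 2 -> ACC=3
Event 6 (EXEC): [IRQ0] PC=2: INC 1 -> ACC=4
Event 7 (EXEC): [IRQ0] PC=3: IRET -> resume IRQ1 at PC=1 (depth now 1)
Event 8 (EXEC): [IRQ1] PC=1: INC 4 -> ACC=8
Event 9 (INT 1): INT 1 arrives: push (IRQ1, PC=2), enter IRQ1 at PC=0 (depth now 2)
Event 10 (EXEC): [IRQ1] PC=0: DEC 3 -> ACC=5
Event 11 (EXEC): [IRQ1] PC=1: INC 4 -> ACC=9
Event 12 (EXEC): [IRQ1] PC=2: INC 3 -> ACC=12
Event 13 (EXEC): [IRQ1] PC=3: IRET -> resume IRQ1 at PC=2 (depth now 1)
Event 14 (INT 0): INT 0 arrives: push (IRQ1, PC=2), enter IRQ0 at PC=0 (depth now 2)
Event 15 (EXEC): [IRQ0] PC=0: INC 4 -> ACC=16
Event 16 (EXEC): [IRQ0] PC=1: INC 2 -> ACC=18
Event 17 (EXEC): [IRQ0] PC=2: INC 1 -> ACC=19
Event 18 (EXEC): [IRQ0] PC=3: IRET -> resume IRQ1 at PC=2 (depth now 1)
Event 19 (EXEC): [IRQ1] PC=2: INC 3 -> ACC=22
Event 20 (EXEC): [IRQ1] PC=3: IRET -> resume MAIN at PC=0 (depth now 0)
Event 21 (EXEC): [MAIN] PC=0: INC 2 -> ACC=24
Event 22 (EXEC): [MAIN] PC=1: DEC 4 -> ACC=20
Event 23 (EXEC): [MAIN] PC=2: INC 5 -> ACC=25
Event 24 (EXEC): [MAIN] PC=3: INC 4 -> ACC=29
Event 25 (INT 1): INT 1 arrives: push (MAIN, PC=4), enter IRQ1 at PC=0 (depth now 1)
Event 26 (EXEC): [IRQ1] PC=0: DEC 3 -> ACC=26
Event 27 (EXEC): [IRQ1] PC=1: INC 4 -> ACC=30
Event 28 (EXEC): [IRQ1] PC=2: INC 3 -> ACC=33
Event 29 (EXEC): [IRQ1] PC=3: IRET -> resume MAIN at PC=4 (depth now 0)
Event 30 (EXEC): [MAIN] PC=4: INC 4 -> ACC=37
Event 31 (EXEC): [MAIN] PC=5: INC 3 -> ACC=40
Event 32 (EXEC): [MAIN] PC=6: HALT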